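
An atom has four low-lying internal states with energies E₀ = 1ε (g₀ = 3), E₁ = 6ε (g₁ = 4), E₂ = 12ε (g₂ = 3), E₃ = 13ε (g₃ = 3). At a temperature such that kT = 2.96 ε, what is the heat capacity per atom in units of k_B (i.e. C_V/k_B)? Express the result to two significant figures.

Eᵢ/kT = 0.3378, 2.027, 4.054, 4.392.
Z = Σ gᵢe^(−Eᵢ/kT) = 3·e^(−0.3378) + 4·e^(−2.027) + 3·e^(−4.054) + 3·e^(−4.392) = 2.140 + 0.5269 + 0.05206 + 0.03713 = 2.756.
⟨E⟩ = 2.325 ε, ⟨E²⟩ = 12.66 ε².
C_V/k_B = (⟨E²⟩ − ⟨E⟩²)/(kT)² = (12.66 − 5.406)/8.762 = 0.83.

0.83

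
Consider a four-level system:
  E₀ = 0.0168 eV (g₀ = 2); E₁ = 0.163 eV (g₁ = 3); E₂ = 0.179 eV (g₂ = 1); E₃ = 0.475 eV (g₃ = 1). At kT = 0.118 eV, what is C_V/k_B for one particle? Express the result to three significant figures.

0.446

Eᵢ/kT = 0.14237, 1.3814, 1.5169, 4.0254.
Z = Σ gᵢe^(−Eᵢ/kT) = 2·e^(−0.14237) + 3·e^(−1.3814) + 1·e^(−1.5169) + 1·e^(−4.0254) = 1.7346 + 0.75368 + 0.21939 + 0.017856 = 2.7255.
⟨E⟩ = 0.073287 eV, ⟨E²⟩ = 0.011584 eV².
C_V/k_B = (⟨E²⟩ − ⟨E⟩²)/(kT)² = (0.011584 − 0.0053710)/0.013924 = 0.446.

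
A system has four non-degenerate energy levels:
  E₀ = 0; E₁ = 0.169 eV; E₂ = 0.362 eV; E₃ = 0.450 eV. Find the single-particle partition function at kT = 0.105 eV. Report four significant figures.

Z = 1.246

Eᵢ/kT = 0, 1.60952, 3.44762, 4.28571.
Z = Σ e^(−Eᵢ/kT) = e^(−0) + e^(−1.60952) + e^(−3.44762) + e^(−4.28571) = 1.00000 + 0.199984 + 0.0318213 + 0.0137638 = 1.24557.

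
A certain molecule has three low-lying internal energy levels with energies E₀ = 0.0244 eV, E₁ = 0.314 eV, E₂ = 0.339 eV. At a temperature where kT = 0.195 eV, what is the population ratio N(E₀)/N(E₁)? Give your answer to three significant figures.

4.42

n₀/n₁ = exp[−(E₀−E₁)/kT] = exp(−(-0.2896 eV)/(0.195 eV)) = exp(1.4851) = 4.42.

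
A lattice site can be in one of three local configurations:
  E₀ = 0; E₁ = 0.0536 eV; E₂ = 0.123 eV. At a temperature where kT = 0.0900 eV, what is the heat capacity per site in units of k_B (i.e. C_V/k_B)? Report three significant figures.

Eᵢ/kT = 0, 0.59556, 1.3667.
Z = Σ e^(−Eᵢ/kT) = e^(−0) + e^(−0.59556) + e^(−1.3667) = 1.0000 + 0.55125 + 0.25495 = 1.8062.
⟨E⟩ = 0.033720 eV, ⟨E²⟩ = 0.0030123 eV².
C_V/k_B = (⟨E²⟩ − ⟨E⟩²)/(kT)² = (0.0030123 − 0.0011370)/0.0081000 = 0.232.

0.232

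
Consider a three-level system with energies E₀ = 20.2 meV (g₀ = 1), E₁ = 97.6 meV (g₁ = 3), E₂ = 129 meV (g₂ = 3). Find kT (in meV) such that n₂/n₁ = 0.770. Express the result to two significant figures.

120 meV

n₂/n₁ = (g₂/g₁) exp[−(E₂−E₁)/kT] = 0.770.
⇒ (E₂−E₁)/kT = ln((3/3)/0.770) = ln(1.299) = 0.2616.
kT = 31.4 meV / 0.2616 = 120 meV.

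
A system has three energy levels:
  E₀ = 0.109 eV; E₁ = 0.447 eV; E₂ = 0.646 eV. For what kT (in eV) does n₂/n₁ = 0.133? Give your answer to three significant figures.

n₂/n₁ = exp[−(E₂−E₁)/kT] = 0.133.
⇒ (E₂−E₁)/kT = ln(1/0.133) = ln(7.5188) = 2.0174.
kT = 0.199 eV / 2.0174 = 0.0986 eV.

0.0986 eV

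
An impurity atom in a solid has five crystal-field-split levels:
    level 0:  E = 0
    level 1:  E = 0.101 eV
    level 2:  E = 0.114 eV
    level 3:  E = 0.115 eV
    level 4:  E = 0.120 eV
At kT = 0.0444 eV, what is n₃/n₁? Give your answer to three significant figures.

0.730

n₃/n₁ = exp[−(E₃−E₁)/kT] = exp(−(0.014 eV)/(0.0444 eV)) = exp(-0.31532) = 0.730.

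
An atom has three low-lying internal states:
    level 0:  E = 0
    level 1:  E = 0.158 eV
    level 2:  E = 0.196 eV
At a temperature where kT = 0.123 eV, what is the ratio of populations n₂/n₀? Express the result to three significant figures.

n₂/n₀ = exp[−(E₂−E₀)/kT] = exp(−(0.196 eV)/(0.123 eV)) = exp(-1.5935) = 0.203.

0.203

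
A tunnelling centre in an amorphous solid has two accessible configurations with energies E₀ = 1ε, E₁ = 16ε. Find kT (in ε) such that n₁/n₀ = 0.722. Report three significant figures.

46.1 ε

n₁/n₀ = exp[−(E₁−E₀)/kT] = 0.722.
⇒ (E₁−E₀)/kT = ln(1/0.722) = ln(1.3850) = 0.32570.
kT = 15ε / 0.32570 = 46.1 ε.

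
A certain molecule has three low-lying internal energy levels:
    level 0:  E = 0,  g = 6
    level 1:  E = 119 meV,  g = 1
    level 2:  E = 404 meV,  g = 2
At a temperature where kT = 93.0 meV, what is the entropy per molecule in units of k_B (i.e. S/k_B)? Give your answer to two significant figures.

1.9

Eᵢ/kT = 0, 1.280, 4.344.
Z = Σ gᵢe^(−Eᵢ/kT) = 6·e^(−0) + 1·e^(−1.280) + 2·e^(−4.344) = 6.000 + 0.2780 + 0.02597 = 6.304.
⟨E⟩ = Σ EᵢPᵢ = 6.912 meV.
S/k_B = ln Z + ⟨E⟩/kT = ln(6.304) + 6.912/93.0 = 1.841 + 0.07432 = 1.9.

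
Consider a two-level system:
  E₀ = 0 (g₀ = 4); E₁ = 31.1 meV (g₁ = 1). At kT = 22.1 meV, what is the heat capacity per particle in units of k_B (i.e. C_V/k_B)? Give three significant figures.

0.108

Eᵢ/kT = 0, 1.4072.
Z = Σ gᵢe^(−Eᵢ/kT) = 4·e^(−0) + 1·e^(−1.4072) = 4.0000 + 0.24483 = 4.2448.
⟨E⟩ = 1.7938 meV, ⟨E²⟩ = 55.786 meV².
C_V/k_B = (⟨E²⟩ − ⟨E⟩²)/(kT)² = (55.786 − 3.2177)/488.41 = 0.108.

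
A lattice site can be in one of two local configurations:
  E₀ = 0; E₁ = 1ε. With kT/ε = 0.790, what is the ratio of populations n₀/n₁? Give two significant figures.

n₀/n₁ = exp[−(E₀−E₁)/kT] = exp(−(-1ε)/(0.790ε)) = exp(1.266) = 3.5.

3.5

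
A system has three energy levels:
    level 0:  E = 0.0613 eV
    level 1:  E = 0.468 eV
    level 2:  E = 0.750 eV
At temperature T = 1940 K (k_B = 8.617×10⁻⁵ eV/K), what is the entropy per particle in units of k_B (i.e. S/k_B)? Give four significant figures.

k_BT = 8.617×10⁻⁵ × 1940 K = 0.167170 eV.
Eᵢ/kT = 0.366693, 2.79955, 4.48645.
Z = Σ e^(−Eᵢ/kT) = e^(−0.366693) + e^(−2.79955) + e^(−4.48645) = 0.693022 + 0.0608374 + 0.0112605 = 0.765120.
⟨E⟩ = Σ EᵢPᵢ = 0.103774 eV.
S/k_B = ln Z + ⟨E⟩/kT = ln(0.765120) + 0.103774/0.167170 = -0.267723 + 0.620769 = 0.3530.

0.3530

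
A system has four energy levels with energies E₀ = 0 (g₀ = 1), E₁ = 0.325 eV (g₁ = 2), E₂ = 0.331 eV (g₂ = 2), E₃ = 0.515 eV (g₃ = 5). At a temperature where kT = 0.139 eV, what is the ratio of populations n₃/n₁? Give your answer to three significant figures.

0.637

n₃/n₁ = (g₃/g₁) exp[−(E₃−E₁)/kT] = (5/2) × exp(−(0.190 eV)/(0.139 eV)) = (5/2) × exp(-1.3669) = 0.637.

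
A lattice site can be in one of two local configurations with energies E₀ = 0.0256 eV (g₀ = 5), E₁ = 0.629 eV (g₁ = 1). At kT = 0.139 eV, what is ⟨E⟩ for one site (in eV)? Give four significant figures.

0.02717 eV

Eᵢ/kT = 0.184173, 4.52518.
Z = Σ gᵢe^(−Eᵢ/kT) = 5·e^(−0.184173) + 1·e^(−4.52518) = 4.15896 + 0.0108328 = 4.16979.
⟨E⟩ = Σ Eᵢ gᵢe^(−Eᵢ/kT) / Z = (0.0256·4.15896 + 0.629·0.0108328) / 4.16979 = 0.02717 eV.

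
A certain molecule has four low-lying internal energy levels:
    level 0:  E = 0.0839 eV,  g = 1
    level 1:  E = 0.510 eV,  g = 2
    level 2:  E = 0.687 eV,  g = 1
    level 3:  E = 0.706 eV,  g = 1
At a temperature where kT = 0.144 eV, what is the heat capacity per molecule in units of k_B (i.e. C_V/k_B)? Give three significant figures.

1.11

Eᵢ/kT = 0.58264, 3.5417, 4.7708, 4.9028.
Z = Σ gᵢe^(−Eᵢ/kT) = 1·e^(−0.58264) + 2·e^(−3.5417) + 1·e^(−4.7708) + 1·e^(−4.9028) = 0.55842 + 0.057928 + 0.0084736 + 0.0074258 = 0.63225.
⟨E⟩ = 0.13833 eV, ⟨E²⟩ = 0.042228 eV².
C_V/k_B = (⟨E²⟩ − ⟨E⟩²)/(kT)² = (0.042228 − 0.019135)/0.020736 = 1.11.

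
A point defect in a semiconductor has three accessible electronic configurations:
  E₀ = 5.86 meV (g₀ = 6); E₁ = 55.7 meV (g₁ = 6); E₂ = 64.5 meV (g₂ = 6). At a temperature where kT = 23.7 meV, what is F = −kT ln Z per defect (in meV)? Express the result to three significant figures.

Eᵢ/kT = 0.24726, 2.3502, 2.7215.
Z = Σ gᵢe^(−Eᵢ/kT) = 6·e^(−0.24726) + 6·e^(−2.3502) + 6·e^(−2.7215) = 4.6856 + 0.57210 + 0.39466 = 5.6524.
F = −kT ln Z = −23.7 × ln(5.6524) = −23.7 × 1.7321 = -41.1 meV.

-41.1 meV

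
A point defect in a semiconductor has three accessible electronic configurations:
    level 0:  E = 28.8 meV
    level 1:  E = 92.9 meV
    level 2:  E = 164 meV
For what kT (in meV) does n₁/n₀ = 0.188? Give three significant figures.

n₁/n₀ = exp[−(E₁−E₀)/kT] = 0.188.
⇒ (E₁−E₀)/kT = ln(1/0.188) = ln(5.3191) = 1.6713.
kT = 64.1 meV / 1.6713 = 38.4 meV.

38.4 meV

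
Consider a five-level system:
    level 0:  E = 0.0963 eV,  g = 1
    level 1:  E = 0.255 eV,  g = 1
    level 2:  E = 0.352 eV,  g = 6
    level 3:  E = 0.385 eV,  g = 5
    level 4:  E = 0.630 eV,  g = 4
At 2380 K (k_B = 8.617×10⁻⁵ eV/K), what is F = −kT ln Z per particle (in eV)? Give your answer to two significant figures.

-0.22 eV

k_BT = 8.617×10⁻⁵ × 2380 K = 0.2051 eV.
Eᵢ/kT = 0.4695, 1.243, 1.716, 1.877, 3.072.
Z = Σ gᵢe^(−Eᵢ/kT) = 1·e^(−0.4695) + 1·e^(−1.243) + 6·e^(−1.716) + 5·e^(−1.877) + 4·e^(−3.072) = 0.6253 + 0.2885 + 1.079 + 0.7652 + 0.1853 = 2.943.
F = −kT ln Z = −0.2051 × ln(2.943) = −0.2051 × 1.079 = -0.22 eV.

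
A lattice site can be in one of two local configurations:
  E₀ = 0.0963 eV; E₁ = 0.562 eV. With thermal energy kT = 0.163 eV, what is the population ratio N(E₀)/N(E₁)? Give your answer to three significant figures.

17.4

n₀/n₁ = exp[−(E₀−E₁)/kT] = exp(−(-0.4657 eV)/(0.163 eV)) = exp(2.8571) = 17.4.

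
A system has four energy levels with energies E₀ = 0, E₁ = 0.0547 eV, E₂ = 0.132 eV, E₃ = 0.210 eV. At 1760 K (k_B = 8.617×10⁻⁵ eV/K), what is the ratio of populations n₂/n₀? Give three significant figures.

k_BT = 8.617×10⁻⁵ × 1760 K = 0.15166 eV.
n₂/n₀ = exp[−(E₂−E₀)/kT] = exp(−(0.132 eV)/(0.15166 eV)) = exp(-0.87037) = 0.419.

0.419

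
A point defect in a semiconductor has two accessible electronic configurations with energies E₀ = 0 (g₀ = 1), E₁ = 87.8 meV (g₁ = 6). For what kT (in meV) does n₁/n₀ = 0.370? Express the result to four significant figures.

31.51 meV

n₁/n₀ = (g₁/g₀) exp[−(E₁−E₀)/kT] = 0.370.
⇒ (E₁−E₀)/kT = ln((6/1)/0.370) = ln(16.2162) = 2.78601.
kT = 87.8 meV / 2.78601 = 31.51 meV.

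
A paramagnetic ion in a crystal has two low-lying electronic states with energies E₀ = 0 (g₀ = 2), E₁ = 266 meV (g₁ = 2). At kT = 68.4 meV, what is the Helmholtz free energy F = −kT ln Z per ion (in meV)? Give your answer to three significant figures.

-48.8 meV

Eᵢ/kT = 0, 3.8889.
Z = Σ gᵢe^(−Eᵢ/kT) = 2·e^(−0) + 2·e^(−3.8889) = 2.0000 + 0.040936 = 2.0409.
F = −kT ln Z = −68.4 × ln(2.0409) = −68.4 × 0.71339 = -48.8 meV.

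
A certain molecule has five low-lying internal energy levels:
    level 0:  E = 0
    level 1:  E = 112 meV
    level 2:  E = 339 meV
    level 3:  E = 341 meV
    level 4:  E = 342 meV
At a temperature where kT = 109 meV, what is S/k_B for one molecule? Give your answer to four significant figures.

0.9219

Eᵢ/kT = 0, 1.02752, 3.11009, 3.12844, 3.13761.
Z = Σ e^(−Eᵢ/kT) = e^(−0) + e^(−1.02752) + e^(−3.11009) + e^(−3.12844) + e^(−3.13761) = 1.00000 + 0.357893 + 0.0445969 + 0.0437861 + 0.0433864 = 1.48966.
⟨E⟩ = Σ EᵢPᵢ = 57.0409 meV.
S/k_B = ln Z + ⟨E⟩/kT = ln(1.48966) + 57.0409/109 = 0.398548 + 0.523311 = 0.9219.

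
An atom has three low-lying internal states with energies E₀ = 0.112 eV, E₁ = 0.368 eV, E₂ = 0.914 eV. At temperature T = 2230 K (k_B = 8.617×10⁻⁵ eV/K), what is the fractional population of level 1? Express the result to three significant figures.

0.206

k_BT = 8.617×10⁻⁵ × 2230 K = 0.19216 eV.
Eᵢ/kT = 0.58285, 1.9151, 4.7565.
Z = Σ e^(−Eᵢ/kT) = e^(−0.58285) + e^(−1.9151) + e^(−4.7565) = 0.55830 + 0.14733 + 0.0085956 = 0.71423.
P₁ = e^(−E₁/kT) / Z = 0.14733/0.71423 = 0.206.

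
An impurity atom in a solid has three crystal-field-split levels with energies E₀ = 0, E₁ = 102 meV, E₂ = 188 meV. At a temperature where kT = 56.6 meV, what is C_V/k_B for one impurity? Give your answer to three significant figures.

0.657

Eᵢ/kT = 0, 1.8021, 3.3216.
Z = Σ e^(−Eᵢ/kT) = e^(−0) + e^(−1.8021) + e^(−3.3216) = 1.0000 + 0.16495 + 0.036095 = 1.2010.
⟨E⟩ = 19.659 meV, ⟨E²⟩ = 2491.2 meV².
C_V/k_B = (⟨E²⟩ − ⟨E⟩²)/(kT)² = (2491.2 − 386.48)/3203.6 = 0.657.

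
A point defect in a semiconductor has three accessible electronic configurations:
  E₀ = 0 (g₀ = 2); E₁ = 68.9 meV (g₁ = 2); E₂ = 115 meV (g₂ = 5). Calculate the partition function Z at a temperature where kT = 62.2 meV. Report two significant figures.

Eᵢ/kT = 0, 1.108, 1.849.
Z = Σ gᵢe^(−Eᵢ/kT) = 2·e^(−0) + 2·e^(−1.108) + 5·e^(−1.849) = 2.000 + 0.6604 + 0.7870 = 3.447.

Z = 3.4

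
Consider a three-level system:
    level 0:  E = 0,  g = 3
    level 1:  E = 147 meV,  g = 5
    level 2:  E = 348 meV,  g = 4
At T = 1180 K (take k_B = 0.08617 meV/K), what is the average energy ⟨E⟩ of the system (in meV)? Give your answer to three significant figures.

50.7 meV

k_BT = 0.08617 × 1180 K = 101.68 meV.
Eᵢ/kT = 0, 1.4457, 3.4225.
Z = Σ gᵢe^(−Eᵢ/kT) = 3·e^(−0) + 5·e^(−1.4457) + 4·e^(−3.4225) = 3.0000 + 1.1779 + 0.13052 = 4.3084.
⟨E⟩ = Σ Eᵢ gᵢe^(−Eᵢ/kT) / Z = (0·3.0000 + 147·1.1779 + 348·0.13052) / 4.3084 = 50.7 meV.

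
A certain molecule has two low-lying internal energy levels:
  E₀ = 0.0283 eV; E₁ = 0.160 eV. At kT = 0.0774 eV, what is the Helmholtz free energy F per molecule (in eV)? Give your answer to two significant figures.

0.015 eV

Eᵢ/kT = 0.3656, 2.067.
Z = Σ e^(−Eᵢ/kT) = e^(−0.3656) + e^(−2.067) = 0.6938 + 0.1266 = 0.8204.
F = −kT ln Z = −0.0774 × ln(0.8204) = −0.0774 × -0.1980 = 0.015 eV.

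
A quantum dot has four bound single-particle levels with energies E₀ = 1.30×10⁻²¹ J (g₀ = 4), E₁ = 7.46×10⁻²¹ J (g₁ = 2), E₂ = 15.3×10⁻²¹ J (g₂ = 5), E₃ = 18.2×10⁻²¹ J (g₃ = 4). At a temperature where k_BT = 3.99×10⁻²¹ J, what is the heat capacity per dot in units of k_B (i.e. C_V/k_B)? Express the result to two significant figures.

0.75

Eᵢ/kT = 0.3258, 1.870, 3.835, 4.561.
Z = Σ gᵢe^(−Eᵢ/kT) = 4·e^(−0.3258) + 2·e^(−1.870) + 5·e^(−3.835) + 4·e^(−4.561) = 2.888 + 0.3082 + 0.1080 + 0.04181 = 3.346.
⟨E⟩ = 2.530, ⟨E²⟩ = 18.28.
C_V/k_B = (⟨E²⟩ − ⟨E⟩²)/(kT)² = (18.28 − 6.401)/15.92 = 0.75.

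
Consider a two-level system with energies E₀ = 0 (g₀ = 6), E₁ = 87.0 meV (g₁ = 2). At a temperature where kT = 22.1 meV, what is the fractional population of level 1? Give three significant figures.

Eᵢ/kT = 0, 3.9367.
Z = Σ gᵢe^(−Eᵢ/kT) = 6·e^(−0) + 2·e^(−3.9367) = 6.0000 + 0.039025 = 6.0390.
P₁ = g₁ e^(−E₁/kT) / Z = 0.039025/6.0390 = 0.00646.

0.00646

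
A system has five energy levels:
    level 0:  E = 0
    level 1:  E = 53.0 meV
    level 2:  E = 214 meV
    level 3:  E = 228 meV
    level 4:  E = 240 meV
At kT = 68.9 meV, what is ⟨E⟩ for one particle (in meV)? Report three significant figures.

31.6 meV

Eᵢ/kT = 0, 0.76923, 3.1060, 3.3091, 3.4833.
Z = Σ e^(−Eᵢ/kT) = e^(−0) + e^(−0.76923) + e^(−3.1060) + e^(−3.3091) + e^(−3.4833) = 1.0000 + 0.46337 + 0.044780 + 0.036549 + 0.030706 = 1.5754.
⟨E⟩ = Σ Eᵢ e^(−Eᵢ/kT) / Z = (0·1.0000 + 53.0·0.46337 + 214·0.044780 + 228·0.036549 + 240·0.030706) / 1.5754 = 31.6 meV.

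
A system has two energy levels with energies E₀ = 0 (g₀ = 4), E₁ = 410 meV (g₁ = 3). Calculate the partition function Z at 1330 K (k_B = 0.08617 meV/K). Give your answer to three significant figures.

Z = 4.08

k_BT = 0.08617 × 1330 K = 114.61 meV.
Eᵢ/kT = 0, 3.5773.
Z = Σ gᵢe^(−Eᵢ/kT) = 4·e^(−0) + 3·e^(−3.5773) = 4.0000 + 0.083853 = 4.0839.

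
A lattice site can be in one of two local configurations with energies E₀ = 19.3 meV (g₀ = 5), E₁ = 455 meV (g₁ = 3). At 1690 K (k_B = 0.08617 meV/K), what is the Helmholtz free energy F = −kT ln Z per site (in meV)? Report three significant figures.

k_BT = 0.08617 × 1690 K = 145.63 meV.
Eᵢ/kT = 0.13253, 3.1244.
Z = Σ gᵢe^(−Eᵢ/kT) = 5·e^(−0.13253) + 3·e^(−3.1244) = 4.3794 + 0.13189 = 4.5113.
F = −kT ln Z = −145.63 × ln(4.5113) = −145.63 × 1.5066 = -219 meV.

-219 meV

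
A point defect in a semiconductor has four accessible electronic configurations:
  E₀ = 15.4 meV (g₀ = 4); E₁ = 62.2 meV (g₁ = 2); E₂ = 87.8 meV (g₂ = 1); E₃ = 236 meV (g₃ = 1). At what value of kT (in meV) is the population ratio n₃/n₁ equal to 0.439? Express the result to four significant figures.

n₃/n₁ = (g₃/g₁) exp[−(E₃−E₁)/kT] = 0.439.
⇒ (E₃−E₁)/kT = ln((1/2)/0.439) = ln(1.13895) = 0.130107.
kT = 173.8 meV / 0.130107 = 1336 meV.

1336 meV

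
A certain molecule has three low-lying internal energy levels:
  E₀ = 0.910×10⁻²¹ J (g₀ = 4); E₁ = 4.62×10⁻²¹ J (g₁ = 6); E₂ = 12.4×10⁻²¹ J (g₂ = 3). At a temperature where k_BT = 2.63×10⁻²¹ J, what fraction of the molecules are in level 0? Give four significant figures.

Eᵢ/kT = 0.346008, 1.75665, 4.71483.
Z = Σ gᵢe^(−Eᵢ/kT) = 4·e^(−0.346008) + 6·e^(−1.75665) + 3·e^(−4.71483) = 2.83003 + 1.03573 + 0.0268842 = 3.89264.
P₀ = g₀ e^(−E₀/kT) / Z = 2.83003/3.89264 = 0.7270.

0.7270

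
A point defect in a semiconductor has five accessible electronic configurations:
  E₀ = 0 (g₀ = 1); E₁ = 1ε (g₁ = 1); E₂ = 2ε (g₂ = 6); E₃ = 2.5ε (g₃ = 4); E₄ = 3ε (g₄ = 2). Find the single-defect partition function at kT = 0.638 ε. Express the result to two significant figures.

Eᵢ/kT = 0, 1.567, 3.135, 3.918, 4.702.
Z = Σ gᵢe^(−Eᵢ/kT) = 1·e^(−0) + 1·e^(−1.567) + 6·e^(−3.135) + 4·e^(−3.918) + 2·e^(−4.702) = 1.000 + 0.2087 + 0.2610 + 0.07952 + 0.01815 = 1.567.

Z = 1.6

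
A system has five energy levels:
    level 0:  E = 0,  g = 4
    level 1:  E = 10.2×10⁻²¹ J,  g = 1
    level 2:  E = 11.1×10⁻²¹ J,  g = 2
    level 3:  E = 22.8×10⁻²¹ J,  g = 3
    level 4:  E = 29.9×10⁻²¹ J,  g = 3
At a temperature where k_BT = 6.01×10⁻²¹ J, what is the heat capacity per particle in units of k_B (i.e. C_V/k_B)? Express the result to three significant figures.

Eᵢ/kT = 0, 1.6972, 1.8469, 3.7937, 4.9750.
Z = Σ gᵢe^(−Eᵢ/kT) = 4·e^(−0) + 1·e^(−1.6972) + 2·e^(−1.8469) + 3·e^(−3.7937) + 3·e^(−4.9750) = 4.0000 + 0.18320 + 0.31545 + 0.067536 + 0.020726 = 4.5869.
⟨E⟩ = 1.6416, ⟨E²⟩ = 24.322.
C_V/k_B = (⟨E²⟩ − ⟨E⟩²)/(kT)² = (24.322 − 2.6949)/36.120 = 0.599.

0.599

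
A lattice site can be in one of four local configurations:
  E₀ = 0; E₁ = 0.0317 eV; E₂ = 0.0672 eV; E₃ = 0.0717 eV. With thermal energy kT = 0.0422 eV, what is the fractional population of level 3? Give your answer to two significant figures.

Eᵢ/kT = 0, 0.7512, 1.592, 1.699.
Z = Σ e^(−Eᵢ/kT) = e^(−0) + e^(−0.7512) + e^(−1.592) + e^(−1.699) = 1.000 + 0.4718 + 0.2035 + 0.1829 = 1.858.
P₃ = e^(−E₃/kT) / Z = 0.1829/1.858 = 0.098.

0.098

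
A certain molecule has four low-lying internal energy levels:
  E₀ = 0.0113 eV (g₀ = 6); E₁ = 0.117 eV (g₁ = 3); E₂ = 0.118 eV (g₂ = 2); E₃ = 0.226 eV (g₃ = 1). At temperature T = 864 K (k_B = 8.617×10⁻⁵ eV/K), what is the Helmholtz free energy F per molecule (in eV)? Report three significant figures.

k_BT = 8.617×10⁻⁵ × 864 K = 0.074451 eV.
Eᵢ/kT = 0.15178, 1.5715, 1.5849, 3.0356.
Z = Σ gᵢe^(−Eᵢ/kT) = 6·e^(−0.15178) + 3·e^(−1.5715) + 2·e^(−1.5849) + 1·e^(−3.0356) = 5.1551 + 0.62320 + 0.40994 + 0.048046 = 6.2363.
F = −kT ln Z = −0.074451 × ln(6.2363) = −0.074451 × 1.8304 = -0.136 eV.

-0.136 eV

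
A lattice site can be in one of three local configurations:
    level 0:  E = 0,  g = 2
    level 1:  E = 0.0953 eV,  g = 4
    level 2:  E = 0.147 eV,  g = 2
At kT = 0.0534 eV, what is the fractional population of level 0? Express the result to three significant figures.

Eᵢ/kT = 0, 1.7846, 2.7528.
Z = Σ gᵢe^(−Eᵢ/kT) = 2·e^(−0) + 4·e^(−1.7846) + 2·e^(−2.7528) = 2.0000 + 0.67146 + 0.12750 = 2.7990.
P₀ = g₀ e^(−E₀/kT) / Z = 2.0000/2.7990 = 0.715.

0.715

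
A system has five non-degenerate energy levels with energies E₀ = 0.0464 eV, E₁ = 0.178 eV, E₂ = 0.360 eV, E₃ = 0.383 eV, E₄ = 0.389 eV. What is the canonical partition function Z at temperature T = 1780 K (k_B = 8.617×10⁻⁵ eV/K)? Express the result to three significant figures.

Z = 1.31

k_BT = 8.617×10⁻⁵ × 1780 K = 0.15338 eV.
Eᵢ/kT = 0.30252, 1.1605, 2.3471, 2.4971, 2.5362.
Z = Σ e^(−Eᵢ/kT) = e^(−0.30252) + e^(−1.1605) + e^(−2.3471) + e^(−2.4971) + e^(−2.5362) = 0.73895 + 0.31333 + 0.095646 + 0.082323 + 0.079167 = 1.3094.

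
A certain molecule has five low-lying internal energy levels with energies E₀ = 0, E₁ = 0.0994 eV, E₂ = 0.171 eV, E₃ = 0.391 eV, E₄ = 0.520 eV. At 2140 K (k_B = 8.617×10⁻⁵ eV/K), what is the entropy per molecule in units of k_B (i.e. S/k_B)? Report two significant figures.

1.3

k_BT = 8.617×10⁻⁵ × 2140 K = 0.1844 eV.
Eᵢ/kT = 0, 0.5390, 0.9273, 2.120, 2.820.
Z = Σ e^(−Eᵢ/kT) = e^(−0) + e^(−0.5390) + e^(−0.9273) + e^(−2.120) + e^(−2.820) = 1.000 + 0.5833 + 0.3956 + 0.1200 + 0.05961 = 2.159.
⟨E⟩ = Σ EᵢPᵢ = 0.09428 eV.
S/k_B = ln Z + ⟨E⟩/kT = ln(2.159) + 0.09428/0.1844 = 0.7696 + 0.5113 = 1.3.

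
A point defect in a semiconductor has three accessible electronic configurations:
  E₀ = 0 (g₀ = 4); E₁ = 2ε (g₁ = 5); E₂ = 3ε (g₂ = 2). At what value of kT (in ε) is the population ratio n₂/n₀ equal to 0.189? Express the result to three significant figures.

3.08 ε

n₂/n₀ = (g₂/g₀) exp[−(E₂−E₀)/kT] = 0.189.
⇒ (E₂−E₀)/kT = ln((2/4)/0.189) = ln(2.6455) = 0.97286.
kT = 3ε / 0.97286 = 3.08 ε.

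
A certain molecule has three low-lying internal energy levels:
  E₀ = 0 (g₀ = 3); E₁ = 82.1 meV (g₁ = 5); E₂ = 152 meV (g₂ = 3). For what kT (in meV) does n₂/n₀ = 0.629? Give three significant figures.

328 meV

n₂/n₀ = (g₂/g₀) exp[−(E₂−E₀)/kT] = 0.629.
⇒ (E₂−E₀)/kT = ln((3/3)/0.629) = ln(1.5898) = 0.46361.
kT = 152 meV / 0.46361 = 328 meV.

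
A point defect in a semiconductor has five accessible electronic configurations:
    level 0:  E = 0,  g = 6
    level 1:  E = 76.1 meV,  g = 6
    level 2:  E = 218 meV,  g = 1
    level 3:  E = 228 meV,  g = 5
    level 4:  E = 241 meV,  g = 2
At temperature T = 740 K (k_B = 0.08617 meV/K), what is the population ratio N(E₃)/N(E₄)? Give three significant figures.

3.07

k_BT = 0.08617 × 740 K = 63.766 meV.
n₃/n₄ = (g₃/g₄) exp[−(E₃−E₄)/kT] = (5/2) × exp(−(-13 meV)/(63.766 meV)) = (5/2) × exp(0.20387) = 3.07.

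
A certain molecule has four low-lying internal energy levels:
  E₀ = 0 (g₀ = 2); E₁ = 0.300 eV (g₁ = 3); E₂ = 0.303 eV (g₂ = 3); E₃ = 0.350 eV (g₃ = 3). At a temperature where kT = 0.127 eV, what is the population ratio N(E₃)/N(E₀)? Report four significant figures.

n₃/n₀ = (g₃/g₀) exp[−(E₃−E₀)/kT] = (3/2) × exp(−(0.350 eV)/(0.127 eV)) = (3/2) × exp(-2.75591) = 0.09533.

0.09533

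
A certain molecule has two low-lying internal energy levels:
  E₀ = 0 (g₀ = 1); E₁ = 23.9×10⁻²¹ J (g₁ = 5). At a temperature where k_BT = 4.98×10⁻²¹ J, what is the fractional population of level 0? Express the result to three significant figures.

Eᵢ/kT = 0, 4.7992.
Z = Σ gᵢe^(−Eᵢ/kT) = 1·e^(−0) + 5·e^(−4.7992) = 1.0000 + 0.041182 = 1.0412.
P₀ = g₀ e^(−E₀/kT) / Z = 1.0000/1.0412 = 0.960.

0.960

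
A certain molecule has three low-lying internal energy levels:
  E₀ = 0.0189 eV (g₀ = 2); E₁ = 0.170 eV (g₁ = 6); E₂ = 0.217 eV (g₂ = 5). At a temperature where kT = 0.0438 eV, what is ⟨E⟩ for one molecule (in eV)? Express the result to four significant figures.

Eᵢ/kT = 0.431507, 3.88128, 4.95434.
Z = Σ gᵢe^(−Eᵢ/kT) = 2·e^(−0.431507) + 6·e^(−3.88128) + 5·e^(−4.95434) = 1.29906 + 0.123746 + 0.0352637 = 1.45807.
⟨E⟩ = Σ Eᵢ gᵢe^(−Eᵢ/kT) / Z = (0.0189·1.29906 + 0.170·0.123746 + 0.217·0.0352637) / 1.45807 = 0.03651 eV.

0.03651 eV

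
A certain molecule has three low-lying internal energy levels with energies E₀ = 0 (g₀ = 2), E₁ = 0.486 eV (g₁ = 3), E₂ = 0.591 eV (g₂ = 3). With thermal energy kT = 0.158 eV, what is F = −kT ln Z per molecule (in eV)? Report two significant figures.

-0.13 eV

Eᵢ/kT = 0, 3.076, 3.741.
Z = Σ gᵢe^(−Eᵢ/kT) = 2·e^(−0) + 3·e^(−3.076) + 3·e^(−3.741) = 2.000 + 0.1384 + 0.07119 = 2.210.
F = −kT ln Z = −0.158 × ln(2.210) = −0.158 × 0.7930 = -0.13 eV.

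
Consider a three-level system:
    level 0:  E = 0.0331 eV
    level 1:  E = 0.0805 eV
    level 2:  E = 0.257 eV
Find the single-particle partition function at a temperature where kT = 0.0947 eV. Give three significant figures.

Z = 1.20

Eᵢ/kT = 0.34952, 0.85005, 2.7138.
Z = Σ e^(−Eᵢ/kT) = e^(−0.34952) + e^(−0.85005) + e^(−2.7138) = 0.70503 + 0.42739 + 0.066284 = 1.1987.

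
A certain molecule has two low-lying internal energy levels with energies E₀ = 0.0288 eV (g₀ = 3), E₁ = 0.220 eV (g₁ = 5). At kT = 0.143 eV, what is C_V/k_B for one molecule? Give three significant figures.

Eᵢ/kT = 0.20140, 1.5385.
Z = Σ gᵢe^(−Eᵢ/kT) = 3·e^(−0.20140) + 5·e^(−1.5385) = 2.4528 + 1.0735 = 3.5263.
⟨E⟩ = 0.087006 eV, ⟨E²⟩ = 0.015311 eV².
C_V/k_B = (⟨E²⟩ − ⟨E⟩²)/(kT)² = (0.015311 − 0.0075700)/0.020449 = 0.379.

0.379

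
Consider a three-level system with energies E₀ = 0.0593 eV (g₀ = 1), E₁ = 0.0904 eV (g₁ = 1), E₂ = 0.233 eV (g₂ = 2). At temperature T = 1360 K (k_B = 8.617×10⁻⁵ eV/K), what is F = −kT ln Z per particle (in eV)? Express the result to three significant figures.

k_BT = 8.617×10⁻⁵ × 1360 K = 0.11719 eV.
Eᵢ/kT = 0.50602, 0.77140, 1.9882.
Z = Σ gᵢe^(−Eᵢ/kT) = 1·e^(−0.50602) + 1·e^(−0.77140) + 2·e^(−1.9882) = 0.60289 + 0.46237 + 0.27388 = 1.3391.
F = −kT ln Z = −0.11719 × ln(1.3391) = −0.11719 × 0.29200 = -0.0342 eV.

-0.0342 eV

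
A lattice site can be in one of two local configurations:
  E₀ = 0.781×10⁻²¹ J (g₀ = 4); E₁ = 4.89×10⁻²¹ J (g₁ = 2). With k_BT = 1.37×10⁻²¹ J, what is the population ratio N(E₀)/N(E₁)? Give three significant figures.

n₀/n₁ = (g₀/g₁) exp[−(E₀−E₁)/kT] = (4/2) × exp(−(-4.109 ×10⁻²¹ J)/(1.37 ×10⁻²¹ J)) = (4/2) × exp(2.9993) = 40.1.

40.1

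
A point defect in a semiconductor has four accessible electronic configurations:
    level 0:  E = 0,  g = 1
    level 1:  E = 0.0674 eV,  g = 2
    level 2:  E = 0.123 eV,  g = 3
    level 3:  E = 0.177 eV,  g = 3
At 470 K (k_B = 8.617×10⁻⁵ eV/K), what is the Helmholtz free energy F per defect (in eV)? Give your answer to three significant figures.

k_BT = 8.617×10⁻⁵ × 470 K = 0.040500 eV.
Eᵢ/kT = 0, 1.6642, 3.0370, 4.3704.
Z = Σ gᵢe^(−Eᵢ/kT) = 1·e^(−0) + 2·e^(−1.6642) + 3·e^(−3.0370) + 3·e^(−4.3704) = 1.0000 + 0.37868 + 0.14394 + 0.037939 = 1.5606.
F = −kT ln Z = −0.040500 × ln(1.5606) = −0.040500 × 0.44507 = -0.0180 eV.

-0.0180 eV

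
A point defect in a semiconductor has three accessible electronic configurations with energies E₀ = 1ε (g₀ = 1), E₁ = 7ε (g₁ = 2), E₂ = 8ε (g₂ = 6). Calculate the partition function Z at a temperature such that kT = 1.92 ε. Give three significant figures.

Z = 0.739

Eᵢ/kT = 0.52083, 3.6458, 4.1667.
Z = Σ gᵢe^(−Eᵢ/kT) = 1·e^(−0.52083) + 2·e^(−3.6458) + 6·e^(−4.1667) = 0.59403 + 0.052201 + 0.093020 = 0.73925.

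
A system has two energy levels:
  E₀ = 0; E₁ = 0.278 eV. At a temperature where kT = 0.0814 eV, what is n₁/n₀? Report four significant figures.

0.03287

n₁/n₀ = exp[−(E₁−E₀)/kT] = exp(−(0.278 eV)/(0.0814 eV)) = exp(-3.41523) = 0.03287.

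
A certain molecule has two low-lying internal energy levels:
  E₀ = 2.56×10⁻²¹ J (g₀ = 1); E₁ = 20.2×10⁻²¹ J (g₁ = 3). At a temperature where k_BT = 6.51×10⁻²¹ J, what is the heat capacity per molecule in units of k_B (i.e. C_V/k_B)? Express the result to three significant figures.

Eᵢ/kT = 0.39324, 3.1029.
Z = Σ gᵢe^(−Eᵢ/kT) = 1·e^(−0.39324) + 3·e^(−3.1029) = 0.67487 + 0.13476 = 0.80963.
⟨E⟩ = 5.4961, ⟨E²⟩ = 73.380.
C_V/k_B = (⟨E²⟩ − ⟨E⟩²)/(kT)² = (73.380 − 30.207)/42.380 = 1.02.

1.02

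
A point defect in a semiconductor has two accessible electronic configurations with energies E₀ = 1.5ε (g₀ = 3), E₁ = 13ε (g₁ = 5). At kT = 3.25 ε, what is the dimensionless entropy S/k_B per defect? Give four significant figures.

Eᵢ/kT = 0.461538, 4.00000.
Z = Σ gᵢe^(−Eᵢ/kT) = 3·e^(−0.461538) + 5·e^(−4.00000) = 1.89094 + 0.0915782 = 1.98252.
⟨E⟩ = Σ EᵢPᵢ = 2.03122 ε.
S/k_B = ln Z + ⟨E⟩/kT = ln(1.98252) + 2.03122/3.25 = 0.684369 + 0.624991 = 1.309.

1.309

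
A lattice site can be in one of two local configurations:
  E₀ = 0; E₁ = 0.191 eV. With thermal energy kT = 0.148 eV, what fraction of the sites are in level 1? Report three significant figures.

Eᵢ/kT = 0, 1.2905.
Z = Σ e^(−Eᵢ/kT) = e^(−0) + e^(−1.2905) = 1.0000 + 0.27513 = 1.2751.
P₁ = e^(−E₁/kT) / Z = 0.27513/1.2751 = 0.216.

0.216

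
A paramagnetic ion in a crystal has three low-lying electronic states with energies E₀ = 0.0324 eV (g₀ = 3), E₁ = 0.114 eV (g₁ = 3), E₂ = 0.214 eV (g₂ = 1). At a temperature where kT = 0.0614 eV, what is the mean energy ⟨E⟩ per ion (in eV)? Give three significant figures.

0.0517 eV

Eᵢ/kT = 0.52769, 1.8567, 3.4853.
Z = Σ gᵢe^(−Eᵢ/kT) = 3·e^(−0.52769) + 3·e^(−1.8567) + 1·e^(−3.4853) = 1.7699 + 0.46856 + 0.030645 = 2.2691.
⟨E⟩ = Σ Eᵢ gᵢe^(−Eᵢ/kT) / Z = (0.0324·1.7699 + 0.114·0.46856 + 0.214·0.030645) / 2.2691 = 0.0517 eV.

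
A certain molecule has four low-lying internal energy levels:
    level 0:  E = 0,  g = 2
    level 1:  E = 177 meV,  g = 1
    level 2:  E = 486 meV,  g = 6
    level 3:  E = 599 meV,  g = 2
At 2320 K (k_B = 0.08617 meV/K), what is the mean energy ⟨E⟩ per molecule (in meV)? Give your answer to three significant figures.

128 meV

k_BT = 0.08617 × 2320 K = 199.91 meV.
Eᵢ/kT = 0, 0.88540, 2.4311, 2.9963.
Z = Σ gᵢe^(−Eᵢ/kT) = 2·e^(−0) + 1·e^(−0.88540) + 6·e^(−2.4311) + 2·e^(−2.9963) = 2.0000 + 0.41255 + 0.52764 + 0.099943 = 3.0401.
⟨E⟩ = Σ Eᵢ gᵢe^(−Eᵢ/kT) / Z = (0·2.0000 + 177·0.41255 + 486·0.52764 + 599·0.099943) / 3.0401 = 128 meV.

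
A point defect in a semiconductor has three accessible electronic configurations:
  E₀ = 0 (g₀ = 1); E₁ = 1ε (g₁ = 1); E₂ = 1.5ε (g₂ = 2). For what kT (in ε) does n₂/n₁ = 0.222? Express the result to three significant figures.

0.227 ε

n₂/n₁ = (g₂/g₁) exp[−(E₂−E₁)/kT] = 0.222.
⇒ (E₂−E₁)/kT = ln((2/1)/0.222) = ln(9.0090) = 2.1982.
kT = 0.5ε / 2.1982 = 0.227 ε.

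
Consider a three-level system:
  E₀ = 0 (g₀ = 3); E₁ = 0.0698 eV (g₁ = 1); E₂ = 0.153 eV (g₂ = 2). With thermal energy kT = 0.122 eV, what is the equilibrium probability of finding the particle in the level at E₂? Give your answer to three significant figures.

Eᵢ/kT = 0, 0.57213, 1.2541.
Z = Σ gᵢe^(−Eᵢ/kT) = 3·e^(−0) + 1·e^(−0.57213) + 2·e^(−1.2541) = 3.0000 + 0.56432 + 0.57067 = 4.1350.
P₂ = g₂ e^(−E₂/kT) / Z = 0.57067/4.1350 = 0.138.

0.138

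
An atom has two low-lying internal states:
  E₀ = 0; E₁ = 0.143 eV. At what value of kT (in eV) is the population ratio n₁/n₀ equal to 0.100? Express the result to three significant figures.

0.0621 eV

n₁/n₀ = exp[−(E₁−E₀)/kT] = 0.100.
⇒ (E₁−E₀)/kT = ln(1/0.100) = ln(10.000) = 2.3026.
kT = 0.143 eV / 2.3026 = 0.0621 eV.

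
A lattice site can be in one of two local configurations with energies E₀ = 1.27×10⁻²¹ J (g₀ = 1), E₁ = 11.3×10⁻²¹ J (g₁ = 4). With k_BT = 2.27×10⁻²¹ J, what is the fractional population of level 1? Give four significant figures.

0.04599

Eᵢ/kT = 0.559471, 4.97797.
Z = Σ gᵢe^(−Eᵢ/kT) = 1·e^(−0.559471) + 4·e^(−4.97797) = 0.571511 + 0.0275521 = 0.599063.
P₁ = g₁ e^(−E₁/kT) / Z = 0.0275521/0.599063 = 0.04599.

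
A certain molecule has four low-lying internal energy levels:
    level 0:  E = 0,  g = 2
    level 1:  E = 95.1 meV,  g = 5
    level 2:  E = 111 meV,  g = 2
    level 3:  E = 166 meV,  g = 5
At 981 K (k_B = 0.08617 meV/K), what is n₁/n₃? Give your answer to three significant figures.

k_BT = 0.08617 × 981 K = 84.533 meV.
n₁/n₃ = (g₁/g₃) exp[−(E₁−E₃)/kT] = (5/5) × exp(−(-70.9 meV)/(84.533 meV)) = (5/5) × exp(0.83873) = 2.31.

2.31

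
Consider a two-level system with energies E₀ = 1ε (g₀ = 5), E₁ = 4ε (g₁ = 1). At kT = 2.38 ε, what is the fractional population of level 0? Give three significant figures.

Eᵢ/kT = 0.42017, 1.6807.
Z = Σ gᵢe^(−Eᵢ/kT) = 5·e^(−0.42017) + 1·e^(−1.6807) = 3.2847 + 0.18624 = 3.4709.
P₀ = g₀ e^(−E₀/kT) / Z = 3.2847/3.4709 = 0.946.

0.946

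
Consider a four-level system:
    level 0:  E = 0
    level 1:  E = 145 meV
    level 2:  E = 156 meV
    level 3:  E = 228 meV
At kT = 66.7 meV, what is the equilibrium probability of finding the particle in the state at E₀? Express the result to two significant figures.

Eᵢ/kT = 0, 2.174, 2.339, 3.418.
Z = Σ e^(−Eᵢ/kT) = e^(−0) + e^(−2.174) + e^(−2.339) + e^(−3.418) = 1.000 + 0.1137 + 0.09642 + 0.03278 = 1.243.
P₀ = e^(−E₀/kT) / Z = 1.000/1.243 = 0.80.

0.80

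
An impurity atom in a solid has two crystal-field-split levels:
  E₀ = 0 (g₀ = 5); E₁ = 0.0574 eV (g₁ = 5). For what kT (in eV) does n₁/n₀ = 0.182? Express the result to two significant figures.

0.034 eV

n₁/n₀ = (g₁/g₀) exp[−(E₁−E₀)/kT] = 0.182.
⇒ (E₁−E₀)/kT = ln((5/5)/0.182) = ln(5.495) = 1.704.
kT = 0.0574 eV / 1.704 = 0.034 eV.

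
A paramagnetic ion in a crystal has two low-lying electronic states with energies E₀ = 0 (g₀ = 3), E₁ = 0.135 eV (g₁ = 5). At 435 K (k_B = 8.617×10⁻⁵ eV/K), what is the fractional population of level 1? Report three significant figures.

0.0435

k_BT = 8.617×10⁻⁵ × 435 K = 0.037484 eV.
Eᵢ/kT = 0, 3.6015.
Z = Σ gᵢe^(−Eᵢ/kT) = 3·e^(−0) + 5·e^(−3.6015) = 3.0000 + 0.13641 = 3.1364.
P₁ = g₁ e^(−E₁/kT) / Z = 0.13641/3.1364 = 0.0435.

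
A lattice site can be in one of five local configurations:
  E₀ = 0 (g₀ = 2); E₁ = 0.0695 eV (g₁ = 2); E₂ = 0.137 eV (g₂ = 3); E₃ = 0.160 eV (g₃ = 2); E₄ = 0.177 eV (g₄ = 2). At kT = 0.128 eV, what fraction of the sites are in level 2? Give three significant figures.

0.195

Eᵢ/kT = 0, 0.54297, 1.0703, 1.2500, 1.3828.
Z = Σ gᵢe^(−Eᵢ/kT) = 2·e^(−0) + 2·e^(−0.54297) + 3·e^(−1.0703) + 2·e^(−1.2500) + 2·e^(−1.3828) = 2.0000 + 1.1620 + 1.0287 + 0.57301 + 0.50175 = 5.2655.
P₂ = g₂ e^(−E₂/kT) / Z = 1.0287/5.2655 = 0.195.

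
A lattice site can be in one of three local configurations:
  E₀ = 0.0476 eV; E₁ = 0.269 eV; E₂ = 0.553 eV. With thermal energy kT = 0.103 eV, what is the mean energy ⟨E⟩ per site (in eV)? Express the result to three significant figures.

Eᵢ/kT = 0.46214, 2.6117, 5.3689.
Z = Σ e^(−Eᵢ/kT) = e^(−0.46214) + e^(−2.6117) + e^(−5.3689) = 0.62993 + 0.073410 + 0.0046593 = 0.70800.
⟨E⟩ = Σ Eᵢ e^(−Eᵢ/kT) / Z = (0.0476·0.62993 + 0.269·0.073410 + 0.553·0.0046593) / 0.70800 = 0.0739 eV.

0.0739 eV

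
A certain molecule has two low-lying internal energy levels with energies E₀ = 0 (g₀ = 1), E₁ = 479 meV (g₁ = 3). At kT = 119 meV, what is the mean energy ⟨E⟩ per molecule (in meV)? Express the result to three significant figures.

24.4 meV

Eᵢ/kT = 0, 4.0252.
Z = Σ gᵢe^(−Eᵢ/kT) = 1·e^(−0) + 3·e^(−4.0252) = 1.0000 + 0.053580 = 1.0536.
⟨E⟩ = Σ Eᵢ gᵢe^(−Eᵢ/kT) / Z = (0·1.0000 + 479·0.053580) / 1.0536 = 24.4 meV.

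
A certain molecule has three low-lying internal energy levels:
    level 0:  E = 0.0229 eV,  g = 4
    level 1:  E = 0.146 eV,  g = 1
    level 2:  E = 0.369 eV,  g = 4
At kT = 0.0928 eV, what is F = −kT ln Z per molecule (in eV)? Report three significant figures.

Eᵢ/kT = 0.24677, 1.5733, 3.9763.
Z = Σ gᵢe^(−Eᵢ/kT) = 4·e^(−0.24677) + 1·e^(−1.5733) + 4·e^(−3.9763) = 3.1253 + 0.20736 + 0.075020 = 3.4077.
F = −kT ln Z = −0.0928 × ln(3.4077) = −0.0928 × 1.2260 = -0.114 eV.

-0.114 eV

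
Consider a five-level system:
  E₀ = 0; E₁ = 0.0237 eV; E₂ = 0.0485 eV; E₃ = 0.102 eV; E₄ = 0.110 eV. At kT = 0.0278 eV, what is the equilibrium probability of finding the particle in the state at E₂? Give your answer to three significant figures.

0.106

Eᵢ/kT = 0, 0.85252, 1.7446, 3.6691, 3.9568.
Z = Σ e^(−Eᵢ/kT) = e^(−0) + e^(−0.85252) + e^(−1.7446) + e^(−3.6691) + e^(−3.9568) = 1.0000 + 0.42634 + 0.17471 + 0.025499 + 0.019124 = 1.6457.
P₂ = e^(−E₂/kT) / Z = 0.17471/1.6457 = 0.106.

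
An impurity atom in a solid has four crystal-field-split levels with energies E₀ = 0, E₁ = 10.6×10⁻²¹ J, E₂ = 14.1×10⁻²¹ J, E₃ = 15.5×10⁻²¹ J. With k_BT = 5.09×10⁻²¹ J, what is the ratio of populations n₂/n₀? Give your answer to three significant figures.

n₂/n₀ = exp[−(E₂−E₀)/kT] = exp(−(14.1 ×10⁻²¹ J)/(5.09 ×10⁻²¹ J)) = exp(-2.7701) = 0.0627.

0.0627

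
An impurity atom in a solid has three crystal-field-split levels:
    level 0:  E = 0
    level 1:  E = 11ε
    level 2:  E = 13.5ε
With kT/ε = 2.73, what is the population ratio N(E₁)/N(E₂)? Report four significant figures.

2.499

n₁/n₂ = exp[−(E₁−E₂)/kT] = exp(−(-2.5ε)/(2.73ε)) = exp(0.915751) = 2.499.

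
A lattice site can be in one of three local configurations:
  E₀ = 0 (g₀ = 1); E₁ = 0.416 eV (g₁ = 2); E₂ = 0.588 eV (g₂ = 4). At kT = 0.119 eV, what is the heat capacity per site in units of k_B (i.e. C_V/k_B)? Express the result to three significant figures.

1.22

Eᵢ/kT = 0, 3.4958, 4.9412.
Z = Σ gᵢe^(−Eᵢ/kT) = 1·e^(−0) + 2·e^(−3.4958) + 4·e^(−4.9412) = 1.0000 + 0.060649 + 0.028584 = 1.0892.
⟨E⟩ = 0.038595 eV, ⟨E²⟩ = 0.018710 eV².
C_V/k_B = (⟨E²⟩ − ⟨E⟩²)/(kT)² = (0.018710 − 0.0014896)/0.014161 = 1.22.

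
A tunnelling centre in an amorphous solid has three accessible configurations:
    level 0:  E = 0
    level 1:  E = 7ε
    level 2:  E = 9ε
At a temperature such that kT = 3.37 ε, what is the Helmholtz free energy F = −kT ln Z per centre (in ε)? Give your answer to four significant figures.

Eᵢ/kT = 0, 2.07715, 2.67062.
Z = Σ e^(−Eᵢ/kT) = e^(−0) + e^(−2.07715) + e^(−2.67062) = 1.00000 + 0.125287 + 0.0692093 = 1.19450.
F = −kT ln Z = −3.37 × ln(1.19450) = −3.37 × 0.177728 = -0.5989 ε.

-0.5989 ε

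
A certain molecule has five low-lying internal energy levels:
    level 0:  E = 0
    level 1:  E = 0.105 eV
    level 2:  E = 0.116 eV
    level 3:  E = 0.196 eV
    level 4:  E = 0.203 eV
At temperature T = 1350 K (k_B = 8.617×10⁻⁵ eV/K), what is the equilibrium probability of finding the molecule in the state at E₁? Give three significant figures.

k_BT = 8.617×10⁻⁵ × 1350 K = 0.11633 eV.
Eᵢ/kT = 0, 0.90260, 0.99716, 1.6849, 1.7450.
Z = Σ e^(−Eᵢ/kT) = e^(−0) + e^(−0.90260) + e^(−0.99716) + e^(−1.6849) + e^(−1.7450) = 1.0000 + 0.40551 + 0.36893 + 0.18546 + 0.17464 = 2.1345.
P₁ = e^(−E₁/kT) / Z = 0.40551/2.1345 = 0.190.

0.190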